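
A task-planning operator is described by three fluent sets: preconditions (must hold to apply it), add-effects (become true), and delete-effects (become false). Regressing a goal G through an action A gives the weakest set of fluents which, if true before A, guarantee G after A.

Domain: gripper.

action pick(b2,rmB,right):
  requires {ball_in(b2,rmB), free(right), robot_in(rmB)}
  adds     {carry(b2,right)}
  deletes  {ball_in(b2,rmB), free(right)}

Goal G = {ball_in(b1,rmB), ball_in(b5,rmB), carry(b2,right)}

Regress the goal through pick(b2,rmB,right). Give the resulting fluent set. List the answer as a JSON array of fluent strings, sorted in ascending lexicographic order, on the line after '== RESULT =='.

Regress:
  G ∩ del = {}  (empty — regression defined)
  G \ add = {ball_in(b1,rmB), ball_in(b5,rmB), carry(b2,right)} \ {carry(b2,right)} = {ball_in(b1,rmB), ball_in(b5,rmB)}
  ∪ pre   = {ball_in(b1,rmB), ball_in(b5,rmB)} ∪ {ball_in(b2,rmB), free(right), robot_in(rmB)}
          = {ball_in(b1,rmB), ball_in(b2,rmB), ball_in(b5,rmB), free(right), robot_in(rmB)}

== RESULT ==
["ball_in(b1,rmB)", "ball_in(b2,rmB)", "ball_in(b5,rmB)", "free(right)", "robot_in(rmB)"]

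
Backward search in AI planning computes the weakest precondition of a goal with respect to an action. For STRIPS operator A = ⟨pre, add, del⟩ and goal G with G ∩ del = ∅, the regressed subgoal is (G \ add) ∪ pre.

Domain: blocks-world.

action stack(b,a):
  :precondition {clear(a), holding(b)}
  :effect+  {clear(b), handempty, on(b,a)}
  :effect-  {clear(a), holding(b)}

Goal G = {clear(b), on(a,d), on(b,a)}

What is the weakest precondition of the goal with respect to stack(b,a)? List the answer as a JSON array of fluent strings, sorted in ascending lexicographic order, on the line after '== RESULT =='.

Regress:
  G ∩ del = {}  (empty — regression defined)
  G \ add = {clear(b), on(a,d), on(b,a)} \ {clear(b), handempty, on(b,a)} = {on(a,d)}
  ∪ pre   = {on(a,d)} ∪ {clear(a), holding(b)}
          = {clear(a), holding(b), on(a,d)}

== RESULT ==
["clear(a)", "holding(b)", "on(a,d)"]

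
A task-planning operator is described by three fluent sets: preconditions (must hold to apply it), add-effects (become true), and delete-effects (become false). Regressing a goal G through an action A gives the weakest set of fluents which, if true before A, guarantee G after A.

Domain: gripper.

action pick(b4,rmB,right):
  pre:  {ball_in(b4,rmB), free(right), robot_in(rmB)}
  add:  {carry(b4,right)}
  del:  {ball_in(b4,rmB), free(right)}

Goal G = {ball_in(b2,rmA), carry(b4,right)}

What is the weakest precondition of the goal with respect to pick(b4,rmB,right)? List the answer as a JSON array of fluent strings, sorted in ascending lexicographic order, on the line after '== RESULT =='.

Compute (G \ add) ∪ pre:
  G ∩ del = {}  (empty — regression defined)
  G \ add = {ball_in(b2,rmA), carry(b4,right)} \ {carry(b4,right)} = {ball_in(b2,rmA)}
  ∪ pre   = {ball_in(b2,rmA)} ∪ {ball_in(b4,rmB), free(right), robot_in(rmB)}
          = {ball_in(b2,rmA), ball_in(b4,rmB), free(right), robot_in(rmB)}

== RESULT ==
["ball_in(b2,rmA)", "ball_in(b4,rmB)", "free(right)", "robot_in(rmB)"]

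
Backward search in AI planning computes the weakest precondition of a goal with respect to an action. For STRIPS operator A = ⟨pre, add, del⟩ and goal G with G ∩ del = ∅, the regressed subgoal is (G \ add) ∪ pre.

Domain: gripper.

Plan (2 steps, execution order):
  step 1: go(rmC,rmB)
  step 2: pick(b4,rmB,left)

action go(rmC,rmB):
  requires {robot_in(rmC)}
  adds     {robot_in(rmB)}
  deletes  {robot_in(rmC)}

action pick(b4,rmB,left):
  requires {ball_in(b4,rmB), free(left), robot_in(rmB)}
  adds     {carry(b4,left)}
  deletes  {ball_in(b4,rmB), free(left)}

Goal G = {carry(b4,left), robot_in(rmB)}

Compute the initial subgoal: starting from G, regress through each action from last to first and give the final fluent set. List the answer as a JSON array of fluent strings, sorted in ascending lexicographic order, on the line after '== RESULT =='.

Regress step by step:
  through step 2 (pick(b4,rmB,left)): drop {carry(b4,left)}, keep {robot_in(rmB)}, require {ball_in(b4,rmB), free(left), robot_in(rmB)}
    → {ball_in(b4,rmB), free(left), robot_in(rmB)}
  through step 1 (go(rmC,rmB)): drop {robot_in(rmB)}, keep {ball_in(b4,rmB), free(left)}, require {robot_in(rmC)}
    → {ball_in(b4,rmB), free(left), robot_in(rmC)}

== RESULT ==
["ball_in(b4,rmB)", "free(left)", "robot_in(rmC)"]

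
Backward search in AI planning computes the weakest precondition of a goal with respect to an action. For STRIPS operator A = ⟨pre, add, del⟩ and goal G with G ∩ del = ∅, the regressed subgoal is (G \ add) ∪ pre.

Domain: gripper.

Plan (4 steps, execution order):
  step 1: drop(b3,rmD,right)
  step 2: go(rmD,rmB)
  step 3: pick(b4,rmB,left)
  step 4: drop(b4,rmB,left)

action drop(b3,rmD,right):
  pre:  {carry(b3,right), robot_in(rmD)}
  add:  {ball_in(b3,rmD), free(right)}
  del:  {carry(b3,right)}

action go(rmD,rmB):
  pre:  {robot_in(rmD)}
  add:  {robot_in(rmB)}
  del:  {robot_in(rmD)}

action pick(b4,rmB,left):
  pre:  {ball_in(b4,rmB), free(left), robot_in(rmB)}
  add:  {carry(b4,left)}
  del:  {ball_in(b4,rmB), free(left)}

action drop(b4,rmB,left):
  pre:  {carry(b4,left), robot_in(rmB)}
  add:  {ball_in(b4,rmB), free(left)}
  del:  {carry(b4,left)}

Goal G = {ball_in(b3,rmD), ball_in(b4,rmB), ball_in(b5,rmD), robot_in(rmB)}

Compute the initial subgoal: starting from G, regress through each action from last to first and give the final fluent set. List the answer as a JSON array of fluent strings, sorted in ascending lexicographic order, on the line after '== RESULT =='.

Regress step by step:
  through step 4 (drop(b4,rmB,left)): drop {ball_in(b4,rmB)}, keep {ball_in(b3,rmD), ball_in(b5,rmD), robot_in(rmB)}, require {carry(b4,left), robot_in(rmB)}
    → {ball_in(b3,rmD), ball_in(b5,rmD), carry(b4,left), robot_in(rmB)}
  through step 3 (pick(b4,rmB,left)): drop {carry(b4,left)}, keep {ball_in(b3,rmD), ball_in(b5,rmD), robot_in(rmB)}, require {ball_in(b4,rmB), free(left), robot_in(rmB)}
    → {ball_in(b3,rmD), ball_in(b4,rmB), ball_in(b5,rmD), free(left), robot_in(rmB)}
  through step 2 (go(rmD,rmB)): drop {robot_in(rmB)}, keep {ball_in(b3,rmD), ball_in(b4,rmB), ball_in(b5,rmD), free(left)}, require {robot_in(rmD)}
    → {ball_in(b3,rmD), ball_in(b4,rmB), ball_in(b5,rmD), free(left), robot_in(rmD)}
  through step 1 (drop(b3,rmD,right)): drop {ball_in(b3,rmD)}, keep {ball_in(b4,rmB), ball_in(b5,rmD), free(left), robot_in(rmD)}, require {carry(b3,right), robot_in(rmD)}
    → {ball_in(b4,rmB), ball_in(b5,rmD), carry(b3,right), free(left), robot_in(rmD)}

== RESULT ==
["ball_in(b4,rmB)", "ball_in(b5,rmD)", "carry(b3,right)", "free(left)", "robot_in(rmD)"]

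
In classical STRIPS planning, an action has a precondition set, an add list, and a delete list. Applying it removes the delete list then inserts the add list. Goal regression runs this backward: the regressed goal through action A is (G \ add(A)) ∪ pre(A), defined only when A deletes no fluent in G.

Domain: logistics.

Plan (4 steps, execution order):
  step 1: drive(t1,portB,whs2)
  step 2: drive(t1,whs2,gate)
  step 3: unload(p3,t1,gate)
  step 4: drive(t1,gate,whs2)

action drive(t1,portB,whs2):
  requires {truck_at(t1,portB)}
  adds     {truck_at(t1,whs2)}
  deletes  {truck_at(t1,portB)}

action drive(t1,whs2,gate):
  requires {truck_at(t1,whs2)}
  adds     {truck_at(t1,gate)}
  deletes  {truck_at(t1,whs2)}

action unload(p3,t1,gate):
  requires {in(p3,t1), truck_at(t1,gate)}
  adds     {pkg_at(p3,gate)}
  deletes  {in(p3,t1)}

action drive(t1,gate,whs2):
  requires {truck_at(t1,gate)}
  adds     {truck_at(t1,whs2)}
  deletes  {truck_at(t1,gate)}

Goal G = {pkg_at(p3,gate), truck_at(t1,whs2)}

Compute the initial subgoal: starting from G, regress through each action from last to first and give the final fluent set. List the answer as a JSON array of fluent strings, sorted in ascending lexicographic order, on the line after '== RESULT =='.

Regress step by step:
  through step 4 (drive(t1,gate,whs2)): drop {truck_at(t1,whs2)}, keep {pkg_at(p3,gate)}, require {truck_at(t1,gate)}
    → {pkg_at(p3,gate), truck_at(t1,gate)}
  through step 3 (unload(p3,t1,gate)): drop {pkg_at(p3,gate)}, keep {truck_at(t1,gate)}, require {in(p3,t1), truck_at(t1,gate)}
    → {in(p3,t1), truck_at(t1,gate)}
  through step 2 (drive(t1,whs2,gate)): drop {truck_at(t1,gate)}, keep {in(p3,t1)}, require {truck_at(t1,whs2)}
    → {in(p3,t1), truck_at(t1,whs2)}
  through step 1 (drive(t1,portB,whs2)): drop {truck_at(t1,whs2)}, keep {in(p3,t1)}, require {truck_at(t1,portB)}
    → {in(p3,t1), truck_at(t1,portB)}

== RESULT ==
["in(p3,t1)", "truck_at(t1,portB)"]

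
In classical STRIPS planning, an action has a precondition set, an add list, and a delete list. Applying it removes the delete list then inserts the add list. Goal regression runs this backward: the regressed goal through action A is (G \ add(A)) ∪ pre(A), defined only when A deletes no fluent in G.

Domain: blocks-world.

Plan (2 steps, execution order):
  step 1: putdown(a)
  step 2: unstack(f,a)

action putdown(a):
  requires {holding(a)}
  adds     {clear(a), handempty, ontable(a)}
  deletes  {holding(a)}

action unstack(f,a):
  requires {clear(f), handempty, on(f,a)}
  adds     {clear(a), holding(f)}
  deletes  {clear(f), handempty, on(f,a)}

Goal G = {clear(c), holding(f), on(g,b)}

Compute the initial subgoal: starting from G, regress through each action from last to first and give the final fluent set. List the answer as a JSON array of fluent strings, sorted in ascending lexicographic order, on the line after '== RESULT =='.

Work backward from the goal:
  through step 2 (unstack(f,a)): drop {holding(f)}, keep {clear(c), on(g,b)}, require {clear(f), handempty, on(f,a)}
    → {clear(c), clear(f), handempty, on(f,a), on(g,b)}
  through step 1 (putdown(a)): drop {handempty}, keep {clear(c), clear(f), on(f,a), on(g,b)}, require {holding(a)}
    → {clear(c), clear(f), holding(a), on(f,a), on(g,b)}

== RESULT ==
["clear(c)", "clear(f)", "holding(a)", "on(f,a)", "on(g,b)"]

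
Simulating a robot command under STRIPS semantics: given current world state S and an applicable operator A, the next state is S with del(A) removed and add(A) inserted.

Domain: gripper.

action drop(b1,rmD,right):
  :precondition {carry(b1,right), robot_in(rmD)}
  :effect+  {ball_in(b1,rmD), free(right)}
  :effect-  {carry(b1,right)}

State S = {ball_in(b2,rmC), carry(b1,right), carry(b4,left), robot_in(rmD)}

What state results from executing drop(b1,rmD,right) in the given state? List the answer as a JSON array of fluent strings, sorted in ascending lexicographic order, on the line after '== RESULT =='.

Progress:
  pre ⊆ S: {carry(b1,right), robot_in(rmD)} ⊆ S  — applicable
  S \ del = {ball_in(b2,rmC), carry(b4,left), robot_in(rmD)}
  ∪ add   = {ball_in(b1,rmD), ball_in(b2,rmC), carry(b4,left), free(right), robot_in(rmD)}

== RESULT ==
["ball_in(b1,rmD)", "ball_in(b2,rmC)", "carry(b4,left)", "free(right)", "robot_in(rmD)"]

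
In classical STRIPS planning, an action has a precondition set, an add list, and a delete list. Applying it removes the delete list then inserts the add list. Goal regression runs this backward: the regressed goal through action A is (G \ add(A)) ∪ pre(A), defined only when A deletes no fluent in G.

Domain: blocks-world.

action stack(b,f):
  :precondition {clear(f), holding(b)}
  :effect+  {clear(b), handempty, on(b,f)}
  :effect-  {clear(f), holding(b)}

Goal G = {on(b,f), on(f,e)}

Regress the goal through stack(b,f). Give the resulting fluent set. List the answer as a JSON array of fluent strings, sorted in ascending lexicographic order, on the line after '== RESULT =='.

Compute (G \ add) ∪ pre:
  G ∩ del = {}  (empty — regression defined)
  G \ add = {on(b,f), on(f,e)} \ {clear(b), handempty, on(b,f)} = {on(f,e)}
  ∪ pre   = {on(f,e)} ∪ {clear(f), holding(b)}
          = {clear(f), holding(b), on(f,e)}

== RESULT ==
["clear(f)", "holding(b)", "on(f,e)"]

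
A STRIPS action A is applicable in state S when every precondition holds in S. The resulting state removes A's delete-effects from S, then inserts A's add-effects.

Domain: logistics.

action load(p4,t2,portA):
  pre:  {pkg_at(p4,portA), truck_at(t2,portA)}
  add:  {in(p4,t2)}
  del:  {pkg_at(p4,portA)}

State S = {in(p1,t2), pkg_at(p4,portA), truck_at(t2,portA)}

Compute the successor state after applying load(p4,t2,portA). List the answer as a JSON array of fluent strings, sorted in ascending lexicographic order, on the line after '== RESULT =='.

Compute (S \ del) ∪ add:
  pre ⊆ S: {pkg_at(p4,portA), truck_at(t2,portA)} ⊆ S  — applicable
  S \ del = {in(p1,t2), truck_at(t2,portA)}
  ∪ add   = {in(p1,t2), in(p4,t2), truck_at(t2,portA)}

== RESULT ==
["in(p1,t2)", "in(p4,t2)", "truck_at(t2,portA)"]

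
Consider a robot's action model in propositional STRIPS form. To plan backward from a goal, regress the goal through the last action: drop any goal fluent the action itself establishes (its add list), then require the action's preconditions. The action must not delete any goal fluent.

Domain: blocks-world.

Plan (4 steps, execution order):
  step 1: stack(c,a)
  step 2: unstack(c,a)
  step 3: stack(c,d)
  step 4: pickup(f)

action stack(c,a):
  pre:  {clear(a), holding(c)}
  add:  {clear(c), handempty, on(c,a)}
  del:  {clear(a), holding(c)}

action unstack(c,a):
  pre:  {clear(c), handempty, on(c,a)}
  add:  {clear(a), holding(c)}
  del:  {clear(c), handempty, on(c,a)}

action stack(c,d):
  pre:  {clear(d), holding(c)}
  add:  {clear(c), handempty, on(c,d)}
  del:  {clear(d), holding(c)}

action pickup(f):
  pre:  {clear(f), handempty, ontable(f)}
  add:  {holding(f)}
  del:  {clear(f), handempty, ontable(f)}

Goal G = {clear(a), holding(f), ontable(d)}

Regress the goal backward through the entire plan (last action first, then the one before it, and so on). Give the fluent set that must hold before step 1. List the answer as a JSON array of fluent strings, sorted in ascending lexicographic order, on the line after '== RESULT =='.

Work backward from the goal:
  through step 4 (pickup(f)): drop {holding(f)}, keep {clear(a), ontable(d)}, require {clear(f), handempty, ontable(f)}
    → {clear(a), clear(f), handempty, ontable(d), ontable(f)}
  through step 3 (stack(c,d)): drop {handempty}, keep {clear(a), clear(f), ontable(d), ontable(f)}, require {clear(d), holding(c)}
    → {clear(a), clear(d), clear(f), holding(c), ontable(d), ontable(f)}
  through step 2 (unstack(c,a)): drop {clear(a), holding(c)}, keep {clear(d), clear(f), ontable(d), ontable(f)}, require {clear(c), handempty, on(c,a)}
    → {clear(c), clear(d), clear(f), handempty, on(c,a), ontable(d), ontable(f)}
  through step 1 (stack(c,a)): drop {clear(c), handempty, on(c,a)}, keep {clear(d), clear(f), ontable(d), ontable(f)}, require {clear(a), holding(c)}
    → {clear(a), clear(d), clear(f), holding(c), ontable(d), ontable(f)}

== RESULT ==
["clear(a)", "clear(d)", "clear(f)", "holding(c)", "ontable(d)", "ontable(f)"]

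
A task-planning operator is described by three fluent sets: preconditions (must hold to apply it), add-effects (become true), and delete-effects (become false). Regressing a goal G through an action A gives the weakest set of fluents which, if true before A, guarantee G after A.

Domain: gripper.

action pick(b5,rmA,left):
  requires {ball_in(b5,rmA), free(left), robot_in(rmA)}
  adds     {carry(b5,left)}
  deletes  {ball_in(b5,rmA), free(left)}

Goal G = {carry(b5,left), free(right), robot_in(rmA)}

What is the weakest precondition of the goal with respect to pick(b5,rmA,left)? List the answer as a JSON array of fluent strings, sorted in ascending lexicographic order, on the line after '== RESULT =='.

Compute (G \ add) ∪ pre:
  G ∩ del = {}  (empty — regression defined)
  G \ add = {carry(b5,left), free(right), robot_in(rmA)} \ {carry(b5,left)} = {free(right), robot_in(rmA)}
  ∪ pre   = {free(right), robot_in(rmA)} ∪ {ball_in(b5,rmA), free(left), robot_in(rmA)}
          = {ball_in(b5,rmA), free(left), free(right), robot_in(rmA)}

== RESULT ==
["ball_in(b5,rmA)", "free(left)", "free(right)", "robot_in(rmA)"]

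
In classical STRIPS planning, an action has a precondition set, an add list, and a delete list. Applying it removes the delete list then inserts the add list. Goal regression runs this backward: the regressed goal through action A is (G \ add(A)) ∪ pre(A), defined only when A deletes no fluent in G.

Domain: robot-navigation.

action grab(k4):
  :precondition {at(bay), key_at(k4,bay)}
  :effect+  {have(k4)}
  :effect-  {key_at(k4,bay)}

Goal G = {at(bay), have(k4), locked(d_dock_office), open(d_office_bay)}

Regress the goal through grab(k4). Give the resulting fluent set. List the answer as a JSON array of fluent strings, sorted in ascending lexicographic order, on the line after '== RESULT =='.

Regress:
  G ∩ del = {}  (empty — regression defined)
  G \ add = {at(bay), have(k4), locked(d_dock_office), open(d_office_bay)} \ {have(k4)} = {at(bay), locked(d_dock_office), open(d_office_bay)}
  ∪ pre   = {at(bay), locked(d_dock_office), open(d_office_bay)} ∪ {at(bay), key_at(k4,bay)}
          = {at(bay), key_at(k4,bay), locked(d_dock_office), open(d_office_bay)}

== RESULT ==
["at(bay)", "key_at(k4,bay)", "locked(d_dock_office)", "open(d_office_bay)"]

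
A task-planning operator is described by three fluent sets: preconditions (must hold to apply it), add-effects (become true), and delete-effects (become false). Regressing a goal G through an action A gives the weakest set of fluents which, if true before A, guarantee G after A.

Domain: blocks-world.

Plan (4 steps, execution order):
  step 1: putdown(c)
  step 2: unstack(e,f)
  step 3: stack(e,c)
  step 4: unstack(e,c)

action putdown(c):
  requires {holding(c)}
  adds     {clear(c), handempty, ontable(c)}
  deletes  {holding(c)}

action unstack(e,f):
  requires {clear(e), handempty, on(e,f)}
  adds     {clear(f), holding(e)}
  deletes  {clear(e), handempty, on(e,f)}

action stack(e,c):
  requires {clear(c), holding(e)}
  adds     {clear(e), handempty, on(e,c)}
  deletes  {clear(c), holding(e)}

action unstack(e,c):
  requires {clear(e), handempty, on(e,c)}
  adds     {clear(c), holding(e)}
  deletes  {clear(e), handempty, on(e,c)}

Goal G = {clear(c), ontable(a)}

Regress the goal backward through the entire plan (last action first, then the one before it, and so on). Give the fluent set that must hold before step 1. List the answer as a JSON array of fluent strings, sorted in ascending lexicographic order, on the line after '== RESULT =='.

Regress step by step:
  through step 4 (unstack(e,c)): drop {clear(c)}, keep {ontable(a)}, require {clear(e), handempty, on(e,c)}
    → {clear(e), handempty, on(e,c), ontable(a)}
  through step 3 (stack(e,c)): drop {clear(e), handempty, on(e,c)}, keep {ontable(a)}, require {clear(c), holding(e)}
    → {clear(c), holding(e), ontable(a)}
  through step 2 (unstack(e,f)): drop {holding(e)}, keep {clear(c), ontable(a)}, require {clear(e), handempty, on(e,f)}
    → {clear(c), clear(e), handempty, on(e,f), ontable(a)}
  through step 1 (putdown(c)): drop {clear(c), handempty}, keep {clear(e), on(e,f), ontable(a)}, require {holding(c)}
    → {clear(e), holding(c), on(e,f), ontable(a)}

== RESULT ==
["clear(e)", "holding(c)", "on(e,f)", "ontable(a)"]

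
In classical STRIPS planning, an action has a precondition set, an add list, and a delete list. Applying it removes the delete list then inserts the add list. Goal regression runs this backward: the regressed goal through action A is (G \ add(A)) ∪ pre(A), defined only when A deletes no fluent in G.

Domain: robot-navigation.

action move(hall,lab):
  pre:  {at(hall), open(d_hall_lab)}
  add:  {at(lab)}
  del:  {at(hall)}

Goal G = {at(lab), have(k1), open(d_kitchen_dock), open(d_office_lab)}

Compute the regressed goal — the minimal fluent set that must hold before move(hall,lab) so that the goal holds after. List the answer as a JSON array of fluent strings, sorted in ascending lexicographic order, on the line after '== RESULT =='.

Compute (G \ add) ∪ pre:
  G ∩ del = {}  (empty — regression defined)
  G \ add = {at(lab), have(k1), open(d_kitchen_dock), open(d_office_lab)} \ {at(lab)} = {have(k1), open(d_kitchen_dock), open(d_office_lab)}
  ∪ pre   = {have(k1), open(d_kitchen_dock), open(d_office_lab)} ∪ {at(hall), open(d_hall_lab)}
          = {at(hall), have(k1), open(d_hall_lab), open(d_kitchen_dock), open(d_office_lab)}

== RESULT ==
["at(hall)", "have(k1)", "open(d_hall_lab)", "open(d_kitchen_dock)", "open(d_office_lab)"]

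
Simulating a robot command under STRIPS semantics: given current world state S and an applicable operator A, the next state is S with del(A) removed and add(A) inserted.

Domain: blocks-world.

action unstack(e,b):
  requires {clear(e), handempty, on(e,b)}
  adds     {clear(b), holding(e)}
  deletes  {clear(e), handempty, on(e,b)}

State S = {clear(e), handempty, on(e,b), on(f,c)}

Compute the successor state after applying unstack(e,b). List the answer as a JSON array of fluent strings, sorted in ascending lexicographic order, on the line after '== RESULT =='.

Progress:
  pre ⊆ S: {clear(e), handempty, on(e,b)} ⊆ S  — applicable
  S \ del = {on(f,c)}
  ∪ add   = {clear(b), holding(e), on(f,c)}

== RESULT ==
["clear(b)", "holding(e)", "on(f,c)"]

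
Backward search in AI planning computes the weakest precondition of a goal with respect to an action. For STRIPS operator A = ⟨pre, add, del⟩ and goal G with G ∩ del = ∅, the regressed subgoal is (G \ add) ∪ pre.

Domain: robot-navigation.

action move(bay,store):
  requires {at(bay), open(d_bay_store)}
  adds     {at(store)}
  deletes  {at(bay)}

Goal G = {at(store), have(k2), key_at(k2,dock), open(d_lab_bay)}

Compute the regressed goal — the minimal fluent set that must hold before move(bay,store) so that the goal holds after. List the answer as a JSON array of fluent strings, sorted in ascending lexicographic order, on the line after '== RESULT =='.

Compute (G \ add) ∪ pre:
  G ∩ del = {}  (empty — regression defined)
  G \ add = {at(store), have(k2), key_at(k2,dock), open(d_lab_bay)} \ {at(store)} = {have(k2), key_at(k2,dock), open(d_lab_bay)}
  ∪ pre   = {have(k2), key_at(k2,dock), open(d_lab_bay)} ∪ {at(bay), open(d_bay_store)}
          = {at(bay), have(k2), key_at(k2,dock), open(d_bay_store), open(d_lab_bay)}

== RESULT ==
["at(bay)", "have(k2)", "key_at(k2,dock)", "open(d_bay_store)", "open(d_lab_bay)"]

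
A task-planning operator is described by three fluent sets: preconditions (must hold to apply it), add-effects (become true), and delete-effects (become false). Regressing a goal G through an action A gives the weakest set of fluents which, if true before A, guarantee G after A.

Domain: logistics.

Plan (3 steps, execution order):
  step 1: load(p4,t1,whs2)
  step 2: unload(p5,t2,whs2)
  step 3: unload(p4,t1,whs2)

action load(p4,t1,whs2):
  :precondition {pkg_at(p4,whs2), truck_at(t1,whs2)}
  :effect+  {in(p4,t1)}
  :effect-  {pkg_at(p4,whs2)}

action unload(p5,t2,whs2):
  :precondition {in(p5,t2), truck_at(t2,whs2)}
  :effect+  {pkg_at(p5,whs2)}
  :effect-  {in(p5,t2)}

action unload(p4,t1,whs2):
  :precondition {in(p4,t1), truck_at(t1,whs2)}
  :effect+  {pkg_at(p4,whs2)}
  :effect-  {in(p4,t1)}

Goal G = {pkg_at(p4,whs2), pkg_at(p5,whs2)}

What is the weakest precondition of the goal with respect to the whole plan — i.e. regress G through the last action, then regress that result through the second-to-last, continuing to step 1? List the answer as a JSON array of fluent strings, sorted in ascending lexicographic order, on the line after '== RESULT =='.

Work backward from the goal:
  through step 3 (unload(p4,t1,whs2)): drop {pkg_at(p4,whs2)}, keep {pkg_at(p5,whs2)}, require {in(p4,t1), truck_at(t1,whs2)}
    → {in(p4,t1), pkg_at(p5,whs2), truck_at(t1,whs2)}
  through step 2 (unload(p5,t2,whs2)): drop {pkg_at(p5,whs2)}, keep {in(p4,t1), truck_at(t1,whs2)}, require {in(p5,t2), truck_at(t2,whs2)}
    → {in(p4,t1), in(p5,t2), truck_at(t1,whs2), truck_at(t2,whs2)}
  through step 1 (load(p4,t1,whs2)): drop {in(p4,t1)}, keep {in(p5,t2), truck_at(t1,whs2), truck_at(t2,whs2)}, require {pkg_at(p4,whs2), truck_at(t1,whs2)}
    → {in(p5,t2), pkg_at(p4,whs2), truck_at(t1,whs2), truck_at(t2,whs2)}

== RESULT ==
["in(p5,t2)", "pkg_at(p4,whs2)", "truck_at(t1,whs2)", "truck_at(t2,whs2)"]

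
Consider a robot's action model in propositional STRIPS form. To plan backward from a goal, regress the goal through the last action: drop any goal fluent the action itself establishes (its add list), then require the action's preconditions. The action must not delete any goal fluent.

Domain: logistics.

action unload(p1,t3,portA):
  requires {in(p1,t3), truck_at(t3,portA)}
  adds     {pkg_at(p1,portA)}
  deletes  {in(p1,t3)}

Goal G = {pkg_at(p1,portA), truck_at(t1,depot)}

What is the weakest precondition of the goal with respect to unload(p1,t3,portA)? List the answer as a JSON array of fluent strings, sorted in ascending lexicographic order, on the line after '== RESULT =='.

Compute (G \ add) ∪ pre:
  G ∩ del = {}  (empty — regression defined)
  G \ add = {pkg_at(p1,portA), truck_at(t1,depot)} \ {pkg_at(p1,portA)} = {truck_at(t1,depot)}
  ∪ pre   = {truck_at(t1,depot)} ∪ {in(p1,t3), truck_at(t3,portA)}
          = {in(p1,t3), truck_at(t1,depot), truck_at(t3,portA)}

== RESULT ==
["in(p1,t3)", "truck_at(t1,depot)", "truck_at(t3,portA)"]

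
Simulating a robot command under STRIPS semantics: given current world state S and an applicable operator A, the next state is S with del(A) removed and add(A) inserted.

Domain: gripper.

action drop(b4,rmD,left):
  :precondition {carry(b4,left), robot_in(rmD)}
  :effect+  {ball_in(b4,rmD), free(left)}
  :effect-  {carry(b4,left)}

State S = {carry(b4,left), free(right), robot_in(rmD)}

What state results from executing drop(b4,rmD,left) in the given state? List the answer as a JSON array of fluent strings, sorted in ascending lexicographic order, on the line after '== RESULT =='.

Compute (S \ del) ∪ add:
  pre ⊆ S: {carry(b4,left), robot_in(rmD)} ⊆ S  — applicable
  S \ del = {free(right), robot_in(rmD)}
  ∪ add   = {ball_in(b4,rmD), free(left), free(right), robot_in(rmD)}

== RESULT ==
["ball_in(b4,rmD)", "free(left)", "free(right)", "robot_in(rmD)"]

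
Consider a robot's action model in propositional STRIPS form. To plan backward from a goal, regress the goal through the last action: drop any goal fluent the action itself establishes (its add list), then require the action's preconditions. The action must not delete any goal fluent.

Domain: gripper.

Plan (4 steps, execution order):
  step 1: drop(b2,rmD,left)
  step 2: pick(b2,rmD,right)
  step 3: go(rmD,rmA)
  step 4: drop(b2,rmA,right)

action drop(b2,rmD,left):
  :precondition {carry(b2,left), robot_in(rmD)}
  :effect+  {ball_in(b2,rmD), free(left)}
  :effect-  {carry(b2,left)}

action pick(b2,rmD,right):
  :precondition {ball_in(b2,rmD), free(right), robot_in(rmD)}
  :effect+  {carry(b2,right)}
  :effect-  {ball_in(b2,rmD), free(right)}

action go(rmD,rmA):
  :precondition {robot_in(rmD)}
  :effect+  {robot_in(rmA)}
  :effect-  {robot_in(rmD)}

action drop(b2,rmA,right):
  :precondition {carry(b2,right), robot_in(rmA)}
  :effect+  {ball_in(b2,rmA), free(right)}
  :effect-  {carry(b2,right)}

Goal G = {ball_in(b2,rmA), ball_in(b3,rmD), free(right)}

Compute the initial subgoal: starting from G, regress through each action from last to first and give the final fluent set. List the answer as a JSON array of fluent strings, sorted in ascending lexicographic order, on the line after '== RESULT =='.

Work backward from the goal:
  through step 4 (drop(b2,rmA,right)): drop {ball_in(b2,rmA), free(right)}, keep {ball_in(b3,rmD)}, require {carry(b2,right), robot_in(rmA)}
    → {ball_in(b3,rmD), carry(b2,right), robot_in(rmA)}
  through step 3 (go(rmD,rmA)): drop {robot_in(rmA)}, keep {ball_in(b3,rmD), carry(b2,right)}, require {robot_in(rmD)}
    → {ball_in(b3,rmD), carry(b2,right), robot_in(rmD)}
  through step 2 (pick(b2,rmD,right)): drop {carry(b2,right)}, keep {ball_in(b3,rmD), robot_in(rmD)}, require {ball_in(b2,rmD), free(right), robot_in(rmD)}
    → {ball_in(b2,rmD), ball_in(b3,rmD), free(right), robot_in(rmD)}
  through step 1 (drop(b2,rmD,left)): drop {ball_in(b2,rmD)}, keep {ball_in(b3,rmD), free(right), robot_in(rmD)}, require {carry(b2,left), robot_in(rmD)}
    → {ball_in(b3,rmD), carry(b2,left), free(right), robot_in(rmD)}

== RESULT ==
["ball_in(b3,rmD)", "carry(b2,left)", "free(right)", "robot_in(rmD)"]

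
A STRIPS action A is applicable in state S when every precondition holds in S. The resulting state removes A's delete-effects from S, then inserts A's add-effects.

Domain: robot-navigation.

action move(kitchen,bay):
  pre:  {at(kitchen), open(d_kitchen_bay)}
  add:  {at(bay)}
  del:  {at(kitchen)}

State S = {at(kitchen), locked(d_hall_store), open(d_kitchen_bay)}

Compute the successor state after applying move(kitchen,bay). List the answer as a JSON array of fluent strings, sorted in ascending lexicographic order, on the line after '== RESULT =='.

Compute (S \ del) ∪ add:
  pre ⊆ S: {at(kitchen), open(d_kitchen_bay)} ⊆ S  — applicable
  S \ del = {locked(d_hall_store), open(d_kitchen_bay)}
  ∪ add   = {at(bay), locked(d_hall_store), open(d_kitchen_bay)}

== RESULT ==
["at(bay)", "locked(d_hall_store)", "open(d_kitchen_bay)"]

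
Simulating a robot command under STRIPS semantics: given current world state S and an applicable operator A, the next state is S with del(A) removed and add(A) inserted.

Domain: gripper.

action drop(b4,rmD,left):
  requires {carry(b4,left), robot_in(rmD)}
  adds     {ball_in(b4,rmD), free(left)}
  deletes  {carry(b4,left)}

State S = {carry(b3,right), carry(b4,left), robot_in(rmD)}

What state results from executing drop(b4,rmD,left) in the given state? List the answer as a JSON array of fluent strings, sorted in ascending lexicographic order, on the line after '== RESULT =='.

Progress:
  pre ⊆ S: {carry(b4,left), robot_in(rmD)} ⊆ S  — applicable
  S \ del = {carry(b3,right), robot_in(rmD)}
  ∪ add   = {ball_in(b4,rmD), carry(b3,right), free(left), robot_in(rmD)}

== RESULT ==
["ball_in(b4,rmD)", "carry(b3,right)", "free(left)", "robot_in(rmD)"]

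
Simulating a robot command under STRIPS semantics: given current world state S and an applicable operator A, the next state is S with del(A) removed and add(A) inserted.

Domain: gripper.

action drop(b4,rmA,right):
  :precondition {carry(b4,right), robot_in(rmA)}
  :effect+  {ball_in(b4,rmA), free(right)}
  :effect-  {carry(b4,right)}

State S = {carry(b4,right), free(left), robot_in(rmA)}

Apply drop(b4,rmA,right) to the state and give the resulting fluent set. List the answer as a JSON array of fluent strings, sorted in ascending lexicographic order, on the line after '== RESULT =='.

Progress:
  pre ⊆ S: {carry(b4,right), robot_in(rmA)} ⊆ S  — applicable
  S \ del = {free(left), robot_in(rmA)}
  ∪ add   = {ball_in(b4,rmA), free(left), free(right), robot_in(rmA)}

== RESULT ==
["ball_in(b4,rmA)", "free(left)", "free(right)", "robot_in(rmA)"]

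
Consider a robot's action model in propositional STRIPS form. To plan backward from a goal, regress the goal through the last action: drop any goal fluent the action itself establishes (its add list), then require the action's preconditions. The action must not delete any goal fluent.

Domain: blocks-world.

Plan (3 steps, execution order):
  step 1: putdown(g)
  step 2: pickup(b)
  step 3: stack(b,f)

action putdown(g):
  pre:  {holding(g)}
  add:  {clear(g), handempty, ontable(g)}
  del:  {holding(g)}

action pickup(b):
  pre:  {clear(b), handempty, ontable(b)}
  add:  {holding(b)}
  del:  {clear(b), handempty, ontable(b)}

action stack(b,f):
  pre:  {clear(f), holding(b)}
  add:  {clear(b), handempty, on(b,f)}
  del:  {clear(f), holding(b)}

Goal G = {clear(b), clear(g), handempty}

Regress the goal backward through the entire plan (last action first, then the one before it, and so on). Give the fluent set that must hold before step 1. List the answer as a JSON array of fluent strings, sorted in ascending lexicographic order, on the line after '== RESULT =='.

Work backward from the goal:
  through step 3 (stack(b,f)): drop {clear(b), handempty}, keep {clear(g)}, require {clear(f), holding(b)}
    → {clear(f), clear(g), holding(b)}
  through step 2 (pickup(b)): drop {holding(b)}, keep {clear(f), clear(g)}, require {clear(b), handempty, ontable(b)}
    → {clear(b), clear(f), clear(g), handempty, ontable(b)}
  through step 1 (putdown(g)): drop {clear(g), handempty}, keep {clear(b), clear(f), ontable(b)}, require {holding(g)}
    → {clear(b), clear(f), holding(g), ontable(b)}

== RESULT ==
["clear(b)", "clear(f)", "holding(g)", "ontable(b)"]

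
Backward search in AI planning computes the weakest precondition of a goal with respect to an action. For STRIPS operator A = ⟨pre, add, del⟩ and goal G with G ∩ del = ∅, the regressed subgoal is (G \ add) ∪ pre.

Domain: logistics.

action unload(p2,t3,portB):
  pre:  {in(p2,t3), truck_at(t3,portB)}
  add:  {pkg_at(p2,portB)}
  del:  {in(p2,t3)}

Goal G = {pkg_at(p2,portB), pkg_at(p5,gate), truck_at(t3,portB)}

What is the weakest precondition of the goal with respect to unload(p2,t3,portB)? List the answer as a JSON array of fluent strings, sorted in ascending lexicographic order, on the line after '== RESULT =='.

Regress:
  G ∩ del = {}  (empty — regression defined)
  G \ add = {pkg_at(p2,portB), pkg_at(p5,gate), truck_at(t3,portB)} \ {pkg_at(p2,portB)} = {pkg_at(p5,gate), truck_at(t3,portB)}
  ∪ pre   = {pkg_at(p5,gate), truck_at(t3,portB)} ∪ {in(p2,t3), truck_at(t3,portB)}
          = {in(p2,t3), pkg_at(p5,gate), truck_at(t3,portB)}

== RESULT ==
["in(p2,t3)", "pkg_at(p5,gate)", "truck_at(t3,portB)"]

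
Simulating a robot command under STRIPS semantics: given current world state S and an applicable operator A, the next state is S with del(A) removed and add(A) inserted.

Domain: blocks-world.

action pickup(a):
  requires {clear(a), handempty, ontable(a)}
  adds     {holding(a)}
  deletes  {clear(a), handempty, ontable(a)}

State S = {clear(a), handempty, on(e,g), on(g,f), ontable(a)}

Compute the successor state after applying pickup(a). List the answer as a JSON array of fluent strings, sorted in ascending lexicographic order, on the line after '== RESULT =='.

Progress:
  pre ⊆ S: {clear(a), handempty, ontable(a)} ⊆ S  — applicable
  S \ del = {on(e,g), on(g,f)}
  ∪ add   = {holding(a), on(e,g), on(g,f)}

== RESULT ==
["holding(a)", "on(e,g)", "on(g,f)"]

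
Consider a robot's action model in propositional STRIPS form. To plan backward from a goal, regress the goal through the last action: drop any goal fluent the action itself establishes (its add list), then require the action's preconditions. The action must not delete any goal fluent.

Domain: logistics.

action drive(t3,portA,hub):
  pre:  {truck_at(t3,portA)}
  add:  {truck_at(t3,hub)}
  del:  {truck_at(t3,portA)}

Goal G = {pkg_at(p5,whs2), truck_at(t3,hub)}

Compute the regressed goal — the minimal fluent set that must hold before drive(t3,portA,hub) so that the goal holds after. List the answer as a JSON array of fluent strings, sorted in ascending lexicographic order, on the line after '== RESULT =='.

Compute (G \ add) ∪ pre:
  G ∩ del = {}  (empty — regression defined)
  G \ add = {pkg_at(p5,whs2), truck_at(t3,hub)} \ {truck_at(t3,hub)} = {pkg_at(p5,whs2)}
  ∪ pre   = {pkg_at(p5,whs2)} ∪ {truck_at(t3,portA)}
          = {pkg_at(p5,whs2), truck_at(t3,portA)}

== RESULT ==
["pkg_at(p5,whs2)", "truck_at(t3,portA)"]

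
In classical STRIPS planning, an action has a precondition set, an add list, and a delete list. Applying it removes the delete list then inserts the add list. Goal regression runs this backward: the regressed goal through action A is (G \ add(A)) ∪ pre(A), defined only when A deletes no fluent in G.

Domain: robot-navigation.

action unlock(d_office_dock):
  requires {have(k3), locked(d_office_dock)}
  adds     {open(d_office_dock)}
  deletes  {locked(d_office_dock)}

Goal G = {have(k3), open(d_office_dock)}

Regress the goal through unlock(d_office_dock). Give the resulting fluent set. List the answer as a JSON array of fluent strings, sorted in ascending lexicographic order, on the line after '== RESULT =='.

Regress:
  G ∩ del = {}  (empty — regression defined)
  G \ add = {have(k3), open(d_office_dock)} \ {open(d_office_dock)} = {have(k3)}
  ∪ pre   = {have(k3)} ∪ {have(k3), locked(d_office_dock)}
          = {have(k3), locked(d_office_dock)}

== RESULT ==
["have(k3)", "locked(d_office_dock)"]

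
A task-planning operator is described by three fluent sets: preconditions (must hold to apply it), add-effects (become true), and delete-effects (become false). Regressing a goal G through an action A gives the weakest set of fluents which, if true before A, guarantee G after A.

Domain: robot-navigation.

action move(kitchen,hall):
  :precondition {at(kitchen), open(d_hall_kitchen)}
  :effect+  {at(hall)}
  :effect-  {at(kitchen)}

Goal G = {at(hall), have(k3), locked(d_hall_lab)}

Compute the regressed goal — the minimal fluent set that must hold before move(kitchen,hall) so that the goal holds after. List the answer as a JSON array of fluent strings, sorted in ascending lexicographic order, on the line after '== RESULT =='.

Compute (G \ add) ∪ pre:
  G ∩ del = {}  (empty — regression defined)
  G \ add = {at(hall), have(k3), locked(d_hall_lab)} \ {at(hall)} = {have(k3), locked(d_hall_lab)}
  ∪ pre   = {have(k3), locked(d_hall_lab)} ∪ {at(kitchen), open(d_hall_kitchen)}
          = {at(kitchen), have(k3), locked(d_hall_lab), open(d_hall_kitchen)}

== RESULT ==
["at(kitchen)", "have(k3)", "locked(d_hall_lab)", "open(d_hall_kitchen)"]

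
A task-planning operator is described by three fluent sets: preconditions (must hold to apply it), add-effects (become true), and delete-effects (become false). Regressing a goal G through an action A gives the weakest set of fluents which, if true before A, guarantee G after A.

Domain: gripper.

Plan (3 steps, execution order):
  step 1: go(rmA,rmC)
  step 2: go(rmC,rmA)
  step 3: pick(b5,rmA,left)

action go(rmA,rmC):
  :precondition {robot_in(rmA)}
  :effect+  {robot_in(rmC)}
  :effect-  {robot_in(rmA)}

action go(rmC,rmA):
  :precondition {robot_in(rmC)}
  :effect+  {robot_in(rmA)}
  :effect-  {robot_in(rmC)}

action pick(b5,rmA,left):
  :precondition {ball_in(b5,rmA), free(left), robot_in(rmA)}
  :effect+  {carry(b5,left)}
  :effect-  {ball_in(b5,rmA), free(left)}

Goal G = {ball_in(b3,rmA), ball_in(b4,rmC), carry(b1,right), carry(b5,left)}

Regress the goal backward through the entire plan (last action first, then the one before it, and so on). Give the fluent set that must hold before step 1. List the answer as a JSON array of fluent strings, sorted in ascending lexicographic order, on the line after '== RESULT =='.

Work backward from the goal:
  through step 3 (pick(b5,rmA,left)): drop {carry(b5,left)}, keep {ball_in(b3,rmA), ball_in(b4,rmC), carry(b1,right)}, require {ball_in(b5,rmA), free(left), robot_in(rmA)}
    → {ball_in(b3,rmA), ball_in(b4,rmC), ball_in(b5,rmA), carry(b1,right), free(left), robot_in(rmA)}
  through step 2 (go(rmC,rmA)): drop {robot_in(rmA)}, keep {ball_in(b3,rmA), ball_in(b4,rmC), ball_in(b5,rmA), carry(b1,right), free(left)}, require {robot_in(rmC)}
    → {ball_in(b3,rmA), ball_in(b4,rmC), ball_in(b5,rmA), carry(b1,right), free(left), robot_in(rmC)}
  through step 1 (go(rmA,rmC)): drop {robot_in(rmC)}, keep {ball_in(b3,rmA), ball_in(b4,rmC), ball_in(b5,rmA), carry(b1,right), free(left)}, require {robot_in(rmA)}
    → {ball_in(b3,rmA), ball_in(b4,rmC), ball_in(b5,rmA), carry(b1,right), free(left), robot_in(rmA)}

== RESULT ==
["ball_in(b3,rmA)", "ball_in(b4,rmC)", "ball_in(b5,rmA)", "carry(b1,right)", "free(left)", "robot_in(rmA)"]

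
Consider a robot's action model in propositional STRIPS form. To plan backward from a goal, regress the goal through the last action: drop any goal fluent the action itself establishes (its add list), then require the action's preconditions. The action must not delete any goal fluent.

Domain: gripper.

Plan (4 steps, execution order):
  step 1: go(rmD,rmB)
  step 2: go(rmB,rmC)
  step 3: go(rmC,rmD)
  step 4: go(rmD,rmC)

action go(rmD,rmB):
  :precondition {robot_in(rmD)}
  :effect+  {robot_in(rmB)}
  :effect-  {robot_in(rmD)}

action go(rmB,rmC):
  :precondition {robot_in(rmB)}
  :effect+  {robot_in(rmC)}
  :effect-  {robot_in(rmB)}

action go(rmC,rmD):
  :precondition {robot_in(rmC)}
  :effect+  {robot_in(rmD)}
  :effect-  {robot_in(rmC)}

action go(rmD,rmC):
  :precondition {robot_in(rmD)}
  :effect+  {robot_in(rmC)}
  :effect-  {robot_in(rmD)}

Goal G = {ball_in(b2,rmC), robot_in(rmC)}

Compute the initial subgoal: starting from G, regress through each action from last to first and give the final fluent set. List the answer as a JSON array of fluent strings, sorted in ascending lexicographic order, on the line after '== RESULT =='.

Work backward from the goal:
  through step 4 (go(rmD,rmC)): drop {robot_in(rmC)}, keep {ball_in(b2,rmC)}, require {robot_in(rmD)}
    → {ball_in(b2,rmC), robot_in(rmD)}
  through step 3 (go(rmC,rmD)): drop {robot_in(rmD)}, keep {ball_in(b2,rmC)}, require {robot_in(rmC)}
    → {ball_in(b2,rmC), robot_in(rmC)}
  through step 2 (go(rmB,rmC)): drop {robot_in(rmC)}, keep {ball_in(b2,rmC)}, require {robot_in(rmB)}
    → {ball_in(b2,rmC), robot_in(rmB)}
  through step 1 (go(rmD,rmB)): drop {robot_in(rmB)}, keep {ball_in(b2,rmC)}, require {robot_in(rmD)}
    → {ball_in(b2,rmC), robot_in(rmD)}

== RESULT ==
["ball_in(b2,rmC)", "robot_in(rmD)"]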